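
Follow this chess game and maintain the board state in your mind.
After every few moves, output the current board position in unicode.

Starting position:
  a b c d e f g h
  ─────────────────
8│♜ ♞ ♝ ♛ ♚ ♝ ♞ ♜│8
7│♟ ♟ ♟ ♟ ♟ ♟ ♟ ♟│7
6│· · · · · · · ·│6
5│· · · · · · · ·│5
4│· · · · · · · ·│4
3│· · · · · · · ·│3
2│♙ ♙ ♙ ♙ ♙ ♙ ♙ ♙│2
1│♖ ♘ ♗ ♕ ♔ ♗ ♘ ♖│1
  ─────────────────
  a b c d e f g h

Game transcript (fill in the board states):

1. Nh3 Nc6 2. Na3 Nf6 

  a b c d e f g h
  ─────────────────
8│♜ · ♝ ♛ ♚ ♝ · ♜│8
7│♟ ♟ ♟ ♟ ♟ ♟ ♟ ♟│7
6│· · ♞ · · ♞ · ·│6
5│· · · · · · · ·│5
4│· · · · · · · ·│4
3│♘ · · · · · · ♘│3
2│♙ ♙ ♙ ♙ ♙ ♙ ♙ ♙│2
1│♖ · ♗ ♕ ♔ ♗ · ♖│1
  ─────────────────
  a b c d e f g h

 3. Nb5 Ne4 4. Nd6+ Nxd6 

  a b c d e f g h
  ─────────────────
8│♜ · ♝ ♛ ♚ ♝ · ♜│8
7│♟ ♟ ♟ ♟ ♟ ♟ ♟ ♟│7
6│· · ♞ ♞ · · · ·│6
5│· · · · · · · ·│5
4│· · · · · · · ·│4
3│· · · · · · · ♘│3
2│♙ ♙ ♙ ♙ ♙ ♙ ♙ ♙│2
1│♖ · ♗ ♕ ♔ ♗ · ♖│1
  ─────────────────
  a b c d e f g h

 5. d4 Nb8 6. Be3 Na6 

  a b c d e f g h
  ─────────────────
8│♜ · ♝ ♛ ♚ ♝ · ♜│8
7│♟ ♟ ♟ ♟ ♟ ♟ ♟ ♟│7
6│♞ · · ♞ · · · ·│6
5│· · · · · · · ·│5
4│· · · ♙ · · · ·│4
3│· · · · ♗ · · ♘│3
2│♙ ♙ ♙ · ♙ ♙ ♙ ♙│2
1│♖ · · ♕ ♔ ♗ · ♖│1
  ─────────────────
  a b c d e f g h

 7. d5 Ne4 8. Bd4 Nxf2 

  a b c d e f g h
  ─────────────────
8│♜ · ♝ ♛ ♚ ♝ · ♜│8
7│♟ ♟ ♟ ♟ ♟ ♟ ♟ ♟│7
6│♞ · · · · · · ·│6
5│· · · ♙ · · · ·│5
4│· · · ♗ · · · ·│4
3│· · · · · · · ♘│3
2│♙ ♙ ♙ · ♙ ♞ ♙ ♙│2
1│♖ · · ♕ ♔ ♗ · ♖│1
  ─────────────────
  a b c d e f g h



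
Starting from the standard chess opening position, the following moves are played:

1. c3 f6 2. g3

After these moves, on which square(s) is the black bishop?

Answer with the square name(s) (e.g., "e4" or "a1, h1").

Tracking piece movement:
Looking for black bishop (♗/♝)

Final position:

  a b c d e f g h
  ─────────────────
8│♜ ♞ ♝ ♛ ♚ ♝ ♞ ♜│8
7│♟ ♟ ♟ ♟ ♟ · ♟ ♟│7
6│· · · · · ♟ · ·│6
5│· · · · · · · ·│5
4│· · · · · · · ·│4
3│· · ♙ · · · ♙ ·│3
2│♙ ♙ · ♙ ♙ ♙ · ♙│2
1│♖ ♘ ♗ ♕ ♔ ♗ ♘ ♖│1
  ─────────────────
  a b c d e f g h


c8, f8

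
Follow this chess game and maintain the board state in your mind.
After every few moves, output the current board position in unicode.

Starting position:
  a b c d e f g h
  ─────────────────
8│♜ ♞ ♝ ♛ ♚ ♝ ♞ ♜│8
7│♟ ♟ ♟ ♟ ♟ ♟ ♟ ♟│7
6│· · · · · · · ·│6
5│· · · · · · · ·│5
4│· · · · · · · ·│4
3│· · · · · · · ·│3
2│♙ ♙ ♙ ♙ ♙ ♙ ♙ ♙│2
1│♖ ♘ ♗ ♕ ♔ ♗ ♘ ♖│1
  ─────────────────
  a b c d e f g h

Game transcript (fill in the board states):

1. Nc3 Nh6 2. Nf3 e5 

  a b c d e f g h
  ─────────────────
8│♜ ♞ ♝ ♛ ♚ ♝ · ♜│8
7│♟ ♟ ♟ ♟ · ♟ ♟ ♟│7
6│· · · · · · · ♞│6
5│· · · · ♟ · · ·│5
4│· · · · · · · ·│4
3│· · ♘ · · ♘ · ·│3
2│♙ ♙ ♙ ♙ ♙ ♙ ♙ ♙│2
1│♖ · ♗ ♕ ♔ ♗ · ♖│1
  ─────────────────
  a b c d e f g h

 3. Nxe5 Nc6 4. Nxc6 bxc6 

  a b c d e f g h
  ─────────────────
8│♜ · ♝ ♛ ♚ ♝ · ♜│8
7│♟ · ♟ ♟ · ♟ ♟ ♟│7
6│· · ♟ · · · · ♞│6
5│· · · · · · · ·│5
4│· · · · · · · ·│4
3│· · ♘ · · · · ·│3
2│♙ ♙ ♙ ♙ ♙ ♙ ♙ ♙│2
1│♖ · ♗ ♕ ♔ ♗ · ♖│1
  ─────────────────
  a b c d e f g h

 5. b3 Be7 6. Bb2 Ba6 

  a b c d e f g h
  ─────────────────
8│♜ · · ♛ ♚ · · ♜│8
7│♟ · ♟ ♟ ♝ ♟ ♟ ♟│7
6│♝ · ♟ · · · · ♞│6
5│· · · · · · · ·│5
4│· · · · · · · ·│4
3│· ♙ ♘ · · · · ·│3
2│♙ ♗ ♙ ♙ ♙ ♙ ♙ ♙│2
1│♖ · · ♕ ♔ ♗ · ♖│1
  ─────────────────
  a b c d e f g h



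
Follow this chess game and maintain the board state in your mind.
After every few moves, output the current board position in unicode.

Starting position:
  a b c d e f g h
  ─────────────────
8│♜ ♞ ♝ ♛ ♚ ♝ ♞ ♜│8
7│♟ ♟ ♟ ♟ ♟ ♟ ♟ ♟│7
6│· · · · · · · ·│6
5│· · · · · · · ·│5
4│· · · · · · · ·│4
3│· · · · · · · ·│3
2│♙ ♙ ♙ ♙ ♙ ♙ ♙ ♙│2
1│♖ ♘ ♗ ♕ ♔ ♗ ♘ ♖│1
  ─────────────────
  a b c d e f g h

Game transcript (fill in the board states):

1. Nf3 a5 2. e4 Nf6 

  a b c d e f g h
  ─────────────────
8│♜ ♞ ♝ ♛ ♚ ♝ · ♜│8
7│· ♟ ♟ ♟ ♟ ♟ ♟ ♟│7
6│· · · · · ♞ · ·│6
5│♟ · · · · · · ·│5
4│· · · · ♙ · · ·│4
3│· · · · · ♘ · ·│3
2│♙ ♙ ♙ ♙ · ♙ ♙ ♙│2
1│♖ ♘ ♗ ♕ ♔ ♗ · ♖│1
  ─────────────────
  a b c d e f g h

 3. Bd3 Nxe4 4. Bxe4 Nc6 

  a b c d e f g h
  ─────────────────
8│♜ · ♝ ♛ ♚ ♝ · ♜│8
7│· ♟ ♟ ♟ ♟ ♟ ♟ ♟│7
6│· · ♞ · · · · ·│6
5│♟ · · · · · · ·│5
4│· · · · ♗ · · ·│4
3│· · · · · ♘ · ·│3
2│♙ ♙ ♙ ♙ · ♙ ♙ ♙│2
1│♖ ♘ ♗ ♕ ♔ · · ♖│1
  ─────────────────
  a b c d e f g h

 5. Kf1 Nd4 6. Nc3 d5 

  a b c d e f g h
  ─────────────────
8│♜ · ♝ ♛ ♚ ♝ · ♜│8
7│· ♟ ♟ · ♟ ♟ ♟ ♟│7
6│· · · · · · · ·│6
5│♟ · · ♟ · · · ·│5
4│· · · ♞ ♗ · · ·│4
3│· · ♘ · · ♘ · ·│3
2│♙ ♙ ♙ ♙ · ♙ ♙ ♙│2
1│♖ · ♗ ♕ · ♔ · ♖│1
  ─────────────────
  a b c d e f g h

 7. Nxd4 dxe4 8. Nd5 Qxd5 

  a b c d e f g h
  ─────────────────
8│♜ · ♝ · ♚ ♝ · ♜│8
7│· ♟ ♟ · ♟ ♟ ♟ ♟│7
6│· · · · · · · ·│6
5│♟ · · ♛ · · · ·│5
4│· · · ♘ ♟ · · ·│4
3│· · · · · · · ·│3
2│♙ ♙ ♙ ♙ · ♙ ♙ ♙│2
1│♖ · ♗ ♕ · ♔ · ♖│1
  ─────────────────
  a b c d e f g h

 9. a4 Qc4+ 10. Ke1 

  a b c d e f g h
  ─────────────────
8│♜ · ♝ · ♚ ♝ · ♜│8
7│· ♟ ♟ · ♟ ♟ ♟ ♟│7
6│· · · · · · · ·│6
5│♟ · · · · · · ·│5
4│♙ · ♛ ♘ ♟ · · ·│4
3│· · · · · · · ·│3
2│· ♙ ♙ ♙ · ♙ ♙ ♙│2
1│♖ · ♗ ♕ ♔ · · ♖│1
  ─────────────────
  a b c d e f g h


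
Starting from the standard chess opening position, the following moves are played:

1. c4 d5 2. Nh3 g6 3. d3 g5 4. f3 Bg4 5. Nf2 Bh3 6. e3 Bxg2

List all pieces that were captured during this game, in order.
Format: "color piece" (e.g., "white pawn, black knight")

Tracking captures:
  Bxg2: captured white pawn

white pawn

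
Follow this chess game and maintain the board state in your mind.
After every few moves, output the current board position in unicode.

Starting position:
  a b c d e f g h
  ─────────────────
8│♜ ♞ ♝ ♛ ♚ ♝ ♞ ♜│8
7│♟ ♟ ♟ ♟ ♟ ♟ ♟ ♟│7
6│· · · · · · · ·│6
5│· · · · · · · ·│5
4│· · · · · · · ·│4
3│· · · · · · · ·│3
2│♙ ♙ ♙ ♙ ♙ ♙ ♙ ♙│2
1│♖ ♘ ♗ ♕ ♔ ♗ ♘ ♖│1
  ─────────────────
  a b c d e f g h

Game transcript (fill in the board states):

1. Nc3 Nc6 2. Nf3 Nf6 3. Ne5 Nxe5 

  a b c d e f g h
  ─────────────────
8│♜ · ♝ ♛ ♚ ♝ · ♜│8
7│♟ ♟ ♟ ♟ ♟ ♟ ♟ ♟│7
6│· · · · · ♞ · ·│6
5│· · · · ♞ · · ·│5
4│· · · · · · · ·│4
3│· · ♘ · · · · ·│3
2│♙ ♙ ♙ ♙ ♙ ♙ ♙ ♙│2
1│♖ · ♗ ♕ ♔ ♗ · ♖│1
  ─────────────────
  a b c d e f g h

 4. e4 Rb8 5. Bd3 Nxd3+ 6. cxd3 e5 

  a b c d e f g h
  ─────────────────
8│· ♜ ♝ ♛ ♚ ♝ · ♜│8
7│♟ ♟ ♟ ♟ · ♟ ♟ ♟│7
6│· · · · · ♞ · ·│6
5│· · · · ♟ · · ·│5
4│· · · · ♙ · · ·│4
3│· · ♘ ♙ · · · ·│3
2│♙ ♙ · ♙ · ♙ ♙ ♙│2
1│♖ · ♗ ♕ ♔ · · ♖│1
  ─────────────────
  a b c d e f g h

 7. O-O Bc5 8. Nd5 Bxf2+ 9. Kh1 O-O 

  a b c d e f g h
  ─────────────────
8│· ♜ ♝ ♛ · ♜ ♚ ·│8
7│♟ ♟ ♟ ♟ · ♟ ♟ ♟│7
6│· · · · · ♞ · ·│6
5│· · · ♘ ♟ · · ·│5
4│· · · · ♙ · · ·│4
3│· · · ♙ · · · ·│3
2│♙ ♙ · ♙ · ♝ ♙ ♙│2
1│♖ · ♗ ♕ · ♖ · ♔│1
  ─────────────────
  a b c d e f g h

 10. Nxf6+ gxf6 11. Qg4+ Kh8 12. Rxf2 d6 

  a b c d e f g h
  ─────────────────
8│· ♜ ♝ ♛ · ♜ · ♚│8
7│♟ ♟ ♟ · · ♟ · ♟│7
6│· · · ♟ · ♟ · ·│6
5│· · · · ♟ · · ·│5
4│· · · · ♙ · ♕ ·│4
3│· · · ♙ · · · ·│3
2│♙ ♙ · ♙ · ♖ ♙ ♙│2
1│♖ · ♗ · · · · ♔│1
  ─────────────────
  a b c d e f g h

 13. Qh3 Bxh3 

  a b c d e f g h
  ─────────────────
8│· ♜ · ♛ · ♜ · ♚│8
7│♟ ♟ ♟ · · ♟ · ♟│7
6│· · · ♟ · ♟ · ·│6
5│· · · · ♟ · · ·│5
4│· · · · ♙ · · ·│4
3│· · · ♙ · · · ♝│3
2│♙ ♙ · ♙ · ♖ ♙ ♙│2
1│♖ · ♗ · · · · ♔│1
  ─────────────────
  a b c d e f g h


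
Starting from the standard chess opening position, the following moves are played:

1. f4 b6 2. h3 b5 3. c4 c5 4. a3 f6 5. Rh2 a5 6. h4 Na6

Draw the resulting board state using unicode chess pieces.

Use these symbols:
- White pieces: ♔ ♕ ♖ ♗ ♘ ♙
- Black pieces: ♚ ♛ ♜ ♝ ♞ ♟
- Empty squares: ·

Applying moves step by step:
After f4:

♜ ♞ ♝ ♛ ♚ ♝ ♞ ♜
♟ ♟ ♟ ♟ ♟ ♟ ♟ ♟
· · · · · · · ·
· · · · · · · ·
· · · · · ♙ · ·
· · · · · · · ·
♙ ♙ ♙ ♙ ♙ · ♙ ♙
♖ ♘ ♗ ♕ ♔ ♗ ♘ ♖


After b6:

♜ ♞ ♝ ♛ ♚ ♝ ♞ ♜
♟ · ♟ ♟ ♟ ♟ ♟ ♟
· ♟ · · · · · ·
· · · · · · · ·
· · · · · ♙ · ·
· · · · · · · ·
♙ ♙ ♙ ♙ ♙ · ♙ ♙
♖ ♘ ♗ ♕ ♔ ♗ ♘ ♖


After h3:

♜ ♞ ♝ ♛ ♚ ♝ ♞ ♜
♟ · ♟ ♟ ♟ ♟ ♟ ♟
· ♟ · · · · · ·
· · · · · · · ·
· · · · · ♙ · ·
· · · · · · · ♙
♙ ♙ ♙ ♙ ♙ · ♙ ·
♖ ♘ ♗ ♕ ♔ ♗ ♘ ♖


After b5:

♜ ♞ ♝ ♛ ♚ ♝ ♞ ♜
♟ · ♟ ♟ ♟ ♟ ♟ ♟
· · · · · · · ·
· ♟ · · · · · ·
· · · · · ♙ · ·
· · · · · · · ♙
♙ ♙ ♙ ♙ ♙ · ♙ ·
♖ ♘ ♗ ♕ ♔ ♗ ♘ ♖


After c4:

♜ ♞ ♝ ♛ ♚ ♝ ♞ ♜
♟ · ♟ ♟ ♟ ♟ ♟ ♟
· · · · · · · ·
· ♟ · · · · · ·
· · ♙ · · ♙ · ·
· · · · · · · ♙
♙ ♙ · ♙ ♙ · ♙ ·
♖ ♘ ♗ ♕ ♔ ♗ ♘ ♖


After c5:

♜ ♞ ♝ ♛ ♚ ♝ ♞ ♜
♟ · · ♟ ♟ ♟ ♟ ♟
· · · · · · · ·
· ♟ ♟ · · · · ·
· · ♙ · · ♙ · ·
· · · · · · · ♙
♙ ♙ · ♙ ♙ · ♙ ·
♖ ♘ ♗ ♕ ♔ ♗ ♘ ♖


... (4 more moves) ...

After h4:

♜ ♞ ♝ ♛ ♚ ♝ ♞ ♜
· · · ♟ ♟ · ♟ ♟
· · · · · ♟ · ·
♟ ♟ ♟ · · · · ·
· · ♙ · · ♙ · ♙
♙ · · · · · · ·
· ♙ · ♙ ♙ · ♙ ♖
♖ ♘ ♗ ♕ ♔ ♗ ♘ ·


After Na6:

♜ · ♝ ♛ ♚ ♝ ♞ ♜
· · · ♟ ♟ · ♟ ♟
♞ · · · · ♟ · ·
♟ ♟ ♟ · · · · ·
· · ♙ · · ♙ · ♙
♙ · · · · · · ·
· ♙ · ♙ ♙ · ♙ ♖
♖ ♘ ♗ ♕ ♔ ♗ ♘ ·



  a b c d e f g h
  ─────────────────
8│♜ · ♝ ♛ ♚ ♝ ♞ ♜│8
7│· · · ♟ ♟ · ♟ ♟│7
6│♞ · · · · ♟ · ·│6
5│♟ ♟ ♟ · · · · ·│5
4│· · ♙ · · ♙ · ♙│4
3│♙ · · · · · · ·│3
2│· ♙ · ♙ ♙ · ♙ ♖│2
1│♖ ♘ ♗ ♕ ♔ ♗ ♘ ·│1
  ─────────────────
  a b c d e f g h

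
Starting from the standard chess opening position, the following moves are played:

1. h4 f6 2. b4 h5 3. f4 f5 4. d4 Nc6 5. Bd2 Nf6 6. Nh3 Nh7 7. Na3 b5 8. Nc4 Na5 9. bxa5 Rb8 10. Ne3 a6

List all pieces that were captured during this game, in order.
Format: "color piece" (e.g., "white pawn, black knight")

Tracking captures:
  bxa5: captured black knight

black knight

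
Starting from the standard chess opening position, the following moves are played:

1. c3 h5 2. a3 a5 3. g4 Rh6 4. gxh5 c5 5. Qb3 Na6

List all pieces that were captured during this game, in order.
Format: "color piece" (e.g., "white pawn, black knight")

Tracking captures:
  gxh5: captured black pawn

black pawn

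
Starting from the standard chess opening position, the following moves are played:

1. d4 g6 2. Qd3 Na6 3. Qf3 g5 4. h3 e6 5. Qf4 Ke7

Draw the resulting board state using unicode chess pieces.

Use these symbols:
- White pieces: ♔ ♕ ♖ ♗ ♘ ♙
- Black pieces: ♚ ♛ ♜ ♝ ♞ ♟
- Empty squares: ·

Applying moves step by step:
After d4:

♜ ♞ ♝ ♛ ♚ ♝ ♞ ♜
♟ ♟ ♟ ♟ ♟ ♟ ♟ ♟
· · · · · · · ·
· · · · · · · ·
· · · ♙ · · · ·
· · · · · · · ·
♙ ♙ ♙ · ♙ ♙ ♙ ♙
♖ ♘ ♗ ♕ ♔ ♗ ♘ ♖


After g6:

♜ ♞ ♝ ♛ ♚ ♝ ♞ ♜
♟ ♟ ♟ ♟ ♟ ♟ · ♟
· · · · · · ♟ ·
· · · · · · · ·
· · · ♙ · · · ·
· · · · · · · ·
♙ ♙ ♙ · ♙ ♙ ♙ ♙
♖ ♘ ♗ ♕ ♔ ♗ ♘ ♖


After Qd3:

♜ ♞ ♝ ♛ ♚ ♝ ♞ ♜
♟ ♟ ♟ ♟ ♟ ♟ · ♟
· · · · · · ♟ ·
· · · · · · · ·
· · · ♙ · · · ·
· · · ♕ · · · ·
♙ ♙ ♙ · ♙ ♙ ♙ ♙
♖ ♘ ♗ · ♔ ♗ ♘ ♖


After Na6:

♜ · ♝ ♛ ♚ ♝ ♞ ♜
♟ ♟ ♟ ♟ ♟ ♟ · ♟
♞ · · · · · ♟ ·
· · · · · · · ·
· · · ♙ · · · ·
· · · ♕ · · · ·
♙ ♙ ♙ · ♙ ♙ ♙ ♙
♖ ♘ ♗ · ♔ ♗ ♘ ♖


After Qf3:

♜ · ♝ ♛ ♚ ♝ ♞ ♜
♟ ♟ ♟ ♟ ♟ ♟ · ♟
♞ · · · · · ♟ ·
· · · · · · · ·
· · · ♙ · · · ·
· · · · · ♕ · ·
♙ ♙ ♙ · ♙ ♙ ♙ ♙
♖ ♘ ♗ · ♔ ♗ ♘ ♖


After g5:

♜ · ♝ ♛ ♚ ♝ ♞ ♜
♟ ♟ ♟ ♟ ♟ ♟ · ♟
♞ · · · · · · ·
· · · · · · ♟ ·
· · · ♙ · · · ·
· · · · · ♕ · ·
♙ ♙ ♙ · ♙ ♙ ♙ ♙
♖ ♘ ♗ · ♔ ♗ ♘ ♖


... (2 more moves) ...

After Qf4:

♜ · ♝ ♛ ♚ ♝ ♞ ♜
♟ ♟ ♟ ♟ · ♟ · ♟
♞ · · · ♟ · · ·
· · · · · · ♟ ·
· · · ♙ · ♕ · ·
· · · · · · · ♙
♙ ♙ ♙ · ♙ ♙ ♙ ·
♖ ♘ ♗ · ♔ ♗ ♘ ♖


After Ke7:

♜ · ♝ ♛ · ♝ ♞ ♜
♟ ♟ ♟ ♟ ♚ ♟ · ♟
♞ · · · ♟ · · ·
· · · · · · ♟ ·
· · · ♙ · ♕ · ·
· · · · · · · ♙
♙ ♙ ♙ · ♙ ♙ ♙ ·
♖ ♘ ♗ · ♔ ♗ ♘ ♖



  a b c d e f g h
  ─────────────────
8│♜ · ♝ ♛ · ♝ ♞ ♜│8
7│♟ ♟ ♟ ♟ ♚ ♟ · ♟│7
6│♞ · · · ♟ · · ·│6
5│· · · · · · ♟ ·│5
4│· · · ♙ · ♕ · ·│4
3│· · · · · · · ♙│3
2│♙ ♙ ♙ · ♙ ♙ ♙ ·│2
1│♖ ♘ ♗ · ♔ ♗ ♘ ♖│1
  ─────────────────
  a b c d e f g h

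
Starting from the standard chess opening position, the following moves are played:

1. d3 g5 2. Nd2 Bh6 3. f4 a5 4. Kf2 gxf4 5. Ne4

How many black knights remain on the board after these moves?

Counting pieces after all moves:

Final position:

  a b c d e f g h
  ─────────────────
8│♜ ♞ ♝ ♛ ♚ · ♞ ♜│8
7│· ♟ ♟ ♟ ♟ ♟ · ♟│7
6│· · · · · · · ♝│6
5│♟ · · · · · · ·│5
4│· · · · ♘ ♟ · ·│4
3│· · · ♙ · · · ·│3
2│♙ ♙ ♙ · ♙ ♔ ♙ ♙│2
1│♖ · ♗ ♕ · ♗ ♘ ♖│1
  ─────────────────
  a b c d e f g h


2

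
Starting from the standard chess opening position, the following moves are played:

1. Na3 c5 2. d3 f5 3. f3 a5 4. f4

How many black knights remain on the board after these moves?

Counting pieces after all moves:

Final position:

  a b c d e f g h
  ─────────────────
8│♜ ♞ ♝ ♛ ♚ ♝ ♞ ♜│8
7│· ♟ · ♟ ♟ · ♟ ♟│7
6│· · · · · · · ·│6
5│♟ · ♟ · · ♟ · ·│5
4│· · · · · ♙ · ·│4
3│♘ · · ♙ · · · ·│3
2│♙ ♙ ♙ · ♙ · ♙ ♙│2
1│♖ · ♗ ♕ ♔ ♗ ♘ ♖│1
  ─────────────────
  a b c d e f g h


2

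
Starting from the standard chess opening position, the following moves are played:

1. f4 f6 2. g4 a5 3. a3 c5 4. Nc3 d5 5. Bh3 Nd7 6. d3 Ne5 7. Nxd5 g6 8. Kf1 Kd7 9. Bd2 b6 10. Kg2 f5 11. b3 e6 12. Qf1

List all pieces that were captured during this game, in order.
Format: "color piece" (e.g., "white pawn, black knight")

Tracking captures:
  Nxd5: captured black pawn

black pawn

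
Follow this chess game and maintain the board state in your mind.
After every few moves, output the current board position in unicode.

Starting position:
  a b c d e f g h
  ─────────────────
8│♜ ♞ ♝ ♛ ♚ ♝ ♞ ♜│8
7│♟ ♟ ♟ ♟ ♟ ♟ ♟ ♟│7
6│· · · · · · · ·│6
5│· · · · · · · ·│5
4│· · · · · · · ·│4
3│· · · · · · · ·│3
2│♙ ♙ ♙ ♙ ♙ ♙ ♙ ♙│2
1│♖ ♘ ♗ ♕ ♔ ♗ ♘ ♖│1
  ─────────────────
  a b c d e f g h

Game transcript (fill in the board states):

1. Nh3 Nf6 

  a b c d e f g h
  ─────────────────
8│♜ ♞ ♝ ♛ ♚ ♝ · ♜│8
7│♟ ♟ ♟ ♟ ♟ ♟ ♟ ♟│7
6│· · · · · ♞ · ·│6
5│· · · · · · · ·│5
4│· · · · · · · ·│4
3│· · · · · · · ♘│3
2│♙ ♙ ♙ ♙ ♙ ♙ ♙ ♙│2
1│♖ ♘ ♗ ♕ ♔ ♗ · ♖│1
  ─────────────────
  a b c d e f g h

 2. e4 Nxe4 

  a b c d e f g h
  ─────────────────
8│♜ ♞ ♝ ♛ ♚ ♝ · ♜│8
7│♟ ♟ ♟ ♟ ♟ ♟ ♟ ♟│7
6│· · · · · · · ·│6
5│· · · · · · · ·│5
4│· · · · ♞ · · ·│4
3│· · · · · · · ♘│3
2│♙ ♙ ♙ ♙ · ♙ ♙ ♙│2
1│♖ ♘ ♗ ♕ ♔ ♗ · ♖│1
  ─────────────────
  a b c d e f g h

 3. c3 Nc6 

  a b c d e f g h
  ─────────────────
8│♜ · ♝ ♛ ♚ ♝ · ♜│8
7│♟ ♟ ♟ ♟ ♟ ♟ ♟ ♟│7
6│· · ♞ · · · · ·│6
5│· · · · · · · ·│5
4│· · · · ♞ · · ·│4
3│· · ♙ · · · · ♘│3
2│♙ ♙ · ♙ · ♙ ♙ ♙│2
1│♖ ♘ ♗ ♕ ♔ ♗ · ♖│1
  ─────────────────
  a b c d e f g h

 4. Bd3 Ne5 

  a b c d e f g h
  ─────────────────
8│♜ · ♝ ♛ ♚ ♝ · ♜│8
7│♟ ♟ ♟ ♟ ♟ ♟ ♟ ♟│7
6│· · · · · · · ·│6
5│· · · · ♞ · · ·│5
4│· · · · ♞ · · ·│4
3│· · ♙ ♗ · · · ♘│3
2│♙ ♙ · ♙ · ♙ ♙ ♙│2
1│♖ ♘ ♗ ♕ ♔ · · ♖│1
  ─────────────────
  a b c d e f g h

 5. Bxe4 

  a b c d e f g h
  ─────────────────
8│♜ · ♝ ♛ ♚ ♝ · ♜│8
7│♟ ♟ ♟ ♟ ♟ ♟ ♟ ♟│7
6│· · · · · · · ·│6
5│· · · · ♞ · · ·│5
4│· · · · ♗ · · ·│4
3│· · ♙ · · · · ♘│3
2│♙ ♙ · ♙ · ♙ ♙ ♙│2
1│♖ ♘ ♗ ♕ ♔ · · ♖│1
  ─────────────────
  a b c d e f g h


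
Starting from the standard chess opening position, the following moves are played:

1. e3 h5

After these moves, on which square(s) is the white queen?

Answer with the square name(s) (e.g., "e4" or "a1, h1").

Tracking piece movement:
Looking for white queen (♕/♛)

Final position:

  a b c d e f g h
  ─────────────────
8│♜ ♞ ♝ ♛ ♚ ♝ ♞ ♜│8
7│♟ ♟ ♟ ♟ ♟ ♟ ♟ ·│7
6│· · · · · · · ·│6
5│· · · · · · · ♟│5
4│· · · · · · · ·│4
3│· · · · ♙ · · ·│3
2│♙ ♙ ♙ ♙ · ♙ ♙ ♙│2
1│♖ ♘ ♗ ♕ ♔ ♗ ♘ ♖│1
  ─────────────────
  a b c d e f g h


d1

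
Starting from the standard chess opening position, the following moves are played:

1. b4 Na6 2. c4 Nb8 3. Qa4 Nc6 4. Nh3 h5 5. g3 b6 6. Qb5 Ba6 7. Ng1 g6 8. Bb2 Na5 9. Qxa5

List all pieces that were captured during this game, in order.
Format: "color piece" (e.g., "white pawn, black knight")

Tracking captures:
  Qxa5: captured black knight

black knight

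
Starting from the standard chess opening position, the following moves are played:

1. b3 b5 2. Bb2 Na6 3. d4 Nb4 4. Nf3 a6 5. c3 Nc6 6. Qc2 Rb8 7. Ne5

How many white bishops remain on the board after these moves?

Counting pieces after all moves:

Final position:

  a b c d e f g h
  ─────────────────
8│· ♜ ♝ ♛ ♚ ♝ ♞ ♜│8
7│· · ♟ ♟ ♟ ♟ ♟ ♟│7
6│♟ · ♞ · · · · ·│6
5│· ♟ · · ♘ · · ·│5
4│· · · ♙ · · · ·│4
3│· ♙ ♙ · · · · ·│3
2│♙ ♗ ♕ · ♙ ♙ ♙ ♙│2
1│♖ ♘ · · ♔ ♗ · ♖│1
  ─────────────────
  a b c d e f g h


2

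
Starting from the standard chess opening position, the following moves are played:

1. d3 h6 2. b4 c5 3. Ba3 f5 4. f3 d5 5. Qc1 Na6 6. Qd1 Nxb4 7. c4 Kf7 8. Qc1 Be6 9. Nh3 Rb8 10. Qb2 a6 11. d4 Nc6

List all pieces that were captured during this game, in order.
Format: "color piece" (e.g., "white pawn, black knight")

Tracking captures:
  Nxb4: captured white pawn

white pawn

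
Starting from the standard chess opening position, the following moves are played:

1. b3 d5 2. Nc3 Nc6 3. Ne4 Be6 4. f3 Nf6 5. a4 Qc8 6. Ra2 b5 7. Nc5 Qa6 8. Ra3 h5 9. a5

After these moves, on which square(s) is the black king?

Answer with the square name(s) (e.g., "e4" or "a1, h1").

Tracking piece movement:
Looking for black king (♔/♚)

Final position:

  a b c d e f g h
  ─────────────────
8│♜ · · · ♚ ♝ · ♜│8
7│♟ · ♟ · ♟ ♟ ♟ ·│7
6│♛ · ♞ · ♝ ♞ · ·│6
5│♙ ♟ ♘ ♟ · · · ♟│5
4│· · · · · · · ·│4
3│♖ ♙ · · · ♙ · ·│3
2│· · ♙ ♙ ♙ · ♙ ♙│2
1│· · ♗ ♕ ♔ ♗ ♘ ♖│1
  ─────────────────
  a b c d e f g h


e8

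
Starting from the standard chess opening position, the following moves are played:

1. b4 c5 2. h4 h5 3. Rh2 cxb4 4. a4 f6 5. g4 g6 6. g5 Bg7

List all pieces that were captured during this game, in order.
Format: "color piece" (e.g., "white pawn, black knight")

Tracking captures:
  cxb4: captured white pawn

white pawn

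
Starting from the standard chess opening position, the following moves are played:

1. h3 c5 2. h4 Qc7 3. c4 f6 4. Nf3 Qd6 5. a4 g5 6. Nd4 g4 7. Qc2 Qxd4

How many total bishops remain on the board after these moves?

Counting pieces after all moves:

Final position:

  a b c d e f g h
  ─────────────────
8│♜ ♞ ♝ · ♚ ♝ ♞ ♜│8
7│♟ ♟ · ♟ ♟ · · ♟│7
6│· · · · · ♟ · ·│6
5│· · ♟ · · · · ·│5
4│♙ · ♙ ♛ · · ♟ ♙│4
3│· · · · · · · ·│3
2│· ♙ ♕ ♙ ♙ ♙ ♙ ·│2
1│♖ ♘ ♗ · ♔ ♗ · ♖│1
  ─────────────────
  a b c d e f g h


4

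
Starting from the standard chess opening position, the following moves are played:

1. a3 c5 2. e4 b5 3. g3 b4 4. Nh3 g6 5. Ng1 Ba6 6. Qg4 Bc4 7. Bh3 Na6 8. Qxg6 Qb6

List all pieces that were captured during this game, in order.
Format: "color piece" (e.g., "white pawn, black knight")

Tracking captures:
  Qxg6: captured black pawn

black pawn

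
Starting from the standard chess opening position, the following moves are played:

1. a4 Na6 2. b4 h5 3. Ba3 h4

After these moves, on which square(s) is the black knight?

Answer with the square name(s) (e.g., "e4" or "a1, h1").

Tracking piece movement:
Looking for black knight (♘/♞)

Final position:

  a b c d e f g h
  ─────────────────
8│♜ · ♝ ♛ ♚ ♝ ♞ ♜│8
7│♟ ♟ ♟ ♟ ♟ ♟ ♟ ·│7
6│♞ · · · · · · ·│6
5│· · · · · · · ·│5
4│♙ ♙ · · · · · ♟│4
3│♗ · · · · · · ·│3
2│· · ♙ ♙ ♙ ♙ ♙ ♙│2
1│♖ ♘ · ♕ ♔ ♗ ♘ ♖│1
  ─────────────────
  a b c d e f g h


a6, g8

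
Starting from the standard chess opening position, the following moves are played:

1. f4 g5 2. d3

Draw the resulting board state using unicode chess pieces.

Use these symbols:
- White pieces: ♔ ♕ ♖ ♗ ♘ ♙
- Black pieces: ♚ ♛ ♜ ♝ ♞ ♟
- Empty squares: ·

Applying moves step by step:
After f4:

♜ ♞ ♝ ♛ ♚ ♝ ♞ ♜
♟ ♟ ♟ ♟ ♟ ♟ ♟ ♟
· · · · · · · ·
· · · · · · · ·
· · · · · ♙ · ·
· · · · · · · ·
♙ ♙ ♙ ♙ ♙ · ♙ ♙
♖ ♘ ♗ ♕ ♔ ♗ ♘ ♖


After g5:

♜ ♞ ♝ ♛ ♚ ♝ ♞ ♜
♟ ♟ ♟ ♟ ♟ ♟ · ♟
· · · · · · · ·
· · · · · · ♟ ·
· · · · · ♙ · ·
· · · · · · · ·
♙ ♙ ♙ ♙ ♙ · ♙ ♙
♖ ♘ ♗ ♕ ♔ ♗ ♘ ♖


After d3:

♜ ♞ ♝ ♛ ♚ ♝ ♞ ♜
♟ ♟ ♟ ♟ ♟ ♟ · ♟
· · · · · · · ·
· · · · · · ♟ ·
· · · · · ♙ · ·
· · · ♙ · · · ·
♙ ♙ ♙ · ♙ · ♙ ♙
♖ ♘ ♗ ♕ ♔ ♗ ♘ ♖



  a b c d e f g h
  ─────────────────
8│♜ ♞ ♝ ♛ ♚ ♝ ♞ ♜│8
7│♟ ♟ ♟ ♟ ♟ ♟ · ♟│7
6│· · · · · · · ·│6
5│· · · · · · ♟ ·│5
4│· · · · · ♙ · ·│4
3│· · · ♙ · · · ·│3
2│♙ ♙ ♙ · ♙ · ♙ ♙│2
1│♖ ♘ ♗ ♕ ♔ ♗ ♘ ♖│1
  ─────────────────
  a b c d e f g h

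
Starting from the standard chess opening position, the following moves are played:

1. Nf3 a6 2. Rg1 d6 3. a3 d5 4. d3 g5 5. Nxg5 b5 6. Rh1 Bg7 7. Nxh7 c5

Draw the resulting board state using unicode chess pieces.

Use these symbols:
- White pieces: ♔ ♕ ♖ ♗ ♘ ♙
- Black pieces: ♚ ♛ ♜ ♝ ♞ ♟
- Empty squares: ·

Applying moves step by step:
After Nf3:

♜ ♞ ♝ ♛ ♚ ♝ ♞ ♜
♟ ♟ ♟ ♟ ♟ ♟ ♟ ♟
· · · · · · · ·
· · · · · · · ·
· · · · · · · ·
· · · · · ♘ · ·
♙ ♙ ♙ ♙ ♙ ♙ ♙ ♙
♖ ♘ ♗ ♕ ♔ ♗ · ♖


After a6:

♜ ♞ ♝ ♛ ♚ ♝ ♞ ♜
· ♟ ♟ ♟ ♟ ♟ ♟ ♟
♟ · · · · · · ·
· · · · · · · ·
· · · · · · · ·
· · · · · ♘ · ·
♙ ♙ ♙ ♙ ♙ ♙ ♙ ♙
♖ ♘ ♗ ♕ ♔ ♗ · ♖


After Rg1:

♜ ♞ ♝ ♛ ♚ ♝ ♞ ♜
· ♟ ♟ ♟ ♟ ♟ ♟ ♟
♟ · · · · · · ·
· · · · · · · ·
· · · · · · · ·
· · · · · ♘ · ·
♙ ♙ ♙ ♙ ♙ ♙ ♙ ♙
♖ ♘ ♗ ♕ ♔ ♗ ♖ ·


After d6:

♜ ♞ ♝ ♛ ♚ ♝ ♞ ♜
· ♟ ♟ · ♟ ♟ ♟ ♟
♟ · · ♟ · · · ·
· · · · · · · ·
· · · · · · · ·
· · · · · ♘ · ·
♙ ♙ ♙ ♙ ♙ ♙ ♙ ♙
♖ ♘ ♗ ♕ ♔ ♗ ♖ ·


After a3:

♜ ♞ ♝ ♛ ♚ ♝ ♞ ♜
· ♟ ♟ · ♟ ♟ ♟ ♟
♟ · · ♟ · · · ·
· · · · · · · ·
· · · · · · · ·
♙ · · · · ♘ · ·
· ♙ ♙ ♙ ♙ ♙ ♙ ♙
♖ ♘ ♗ ♕ ♔ ♗ ♖ ·


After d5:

♜ ♞ ♝ ♛ ♚ ♝ ♞ ♜
· ♟ ♟ · ♟ ♟ ♟ ♟
♟ · · · · · · ·
· · · ♟ · · · ·
· · · · · · · ·
♙ · · · · ♘ · ·
· ♙ ♙ ♙ ♙ ♙ ♙ ♙
♖ ♘ ♗ ♕ ♔ ♗ ♖ ·


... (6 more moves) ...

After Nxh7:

♜ ♞ ♝ ♛ ♚ · ♞ ♜
· · ♟ · ♟ ♟ ♝ ♘
♟ · · · · · · ·
· ♟ · ♟ · · · ·
· · · · · · · ·
♙ · · ♙ · · · ·
· ♙ ♙ · ♙ ♙ ♙ ♙
♖ ♘ ♗ ♕ ♔ ♗ · ♖


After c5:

♜ ♞ ♝ ♛ ♚ · ♞ ♜
· · · · ♟ ♟ ♝ ♘
♟ · · · · · · ·
· ♟ ♟ ♟ · · · ·
· · · · · · · ·
♙ · · ♙ · · · ·
· ♙ ♙ · ♙ ♙ ♙ ♙
♖ ♘ ♗ ♕ ♔ ♗ · ♖



  a b c d e f g h
  ─────────────────
8│♜ ♞ ♝ ♛ ♚ · ♞ ♜│8
7│· · · · ♟ ♟ ♝ ♘│7
6│♟ · · · · · · ·│6
5│· ♟ ♟ ♟ · · · ·│5
4│· · · · · · · ·│4
3│♙ · · ♙ · · · ·│3
2│· ♙ ♙ · ♙ ♙ ♙ ♙│2
1│♖ ♘ ♗ ♕ ♔ ♗ · ♖│1
  ─────────────────
  a b c d e f g h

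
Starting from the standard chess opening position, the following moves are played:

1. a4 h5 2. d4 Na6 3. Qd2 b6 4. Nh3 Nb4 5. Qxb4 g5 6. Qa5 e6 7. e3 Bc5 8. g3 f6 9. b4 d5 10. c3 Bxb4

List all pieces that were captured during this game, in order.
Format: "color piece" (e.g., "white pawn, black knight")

Tracking captures:
  Qxb4: captured black knight
  Bxb4: captured white pawn

black knight, white pawn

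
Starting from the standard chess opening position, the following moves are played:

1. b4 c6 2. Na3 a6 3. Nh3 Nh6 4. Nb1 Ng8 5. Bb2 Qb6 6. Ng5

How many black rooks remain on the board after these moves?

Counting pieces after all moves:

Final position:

  a b c d e f g h
  ─────────────────
8│♜ ♞ ♝ · ♚ ♝ ♞ ♜│8
7│· ♟ · ♟ ♟ ♟ ♟ ♟│7
6│♟ ♛ ♟ · · · · ·│6
5│· · · · · · ♘ ·│5
4│· ♙ · · · · · ·│4
3│· · · · · · · ·│3
2│♙ ♗ ♙ ♙ ♙ ♙ ♙ ♙│2
1│♖ ♘ · ♕ ♔ ♗ · ♖│1
  ─────────────────
  a b c d e f g h


2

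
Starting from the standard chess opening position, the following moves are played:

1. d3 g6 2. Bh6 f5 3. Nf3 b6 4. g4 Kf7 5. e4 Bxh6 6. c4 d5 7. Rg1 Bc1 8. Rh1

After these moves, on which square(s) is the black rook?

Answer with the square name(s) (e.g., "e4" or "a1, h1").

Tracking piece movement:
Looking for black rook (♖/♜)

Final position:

  a b c d e f g h
  ─────────────────
8│♜ ♞ ♝ ♛ · · ♞ ♜│8
7│♟ · ♟ · ♟ ♚ · ♟│7
6│· ♟ · · · · ♟ ·│6
5│· · · ♟ · ♟ · ·│5
4│· · ♙ · ♙ · ♙ ·│4
3│· · · ♙ · ♘ · ·│3
2│♙ ♙ · · · ♙ · ♙│2
1│♖ ♘ ♝ ♕ ♔ ♗ · ♖│1
  ─────────────────
  a b c d e f g h


a8, h8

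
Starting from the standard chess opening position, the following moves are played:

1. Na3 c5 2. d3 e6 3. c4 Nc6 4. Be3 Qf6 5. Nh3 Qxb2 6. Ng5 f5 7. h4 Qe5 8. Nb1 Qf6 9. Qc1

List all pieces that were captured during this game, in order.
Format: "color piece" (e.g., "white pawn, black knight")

Tracking captures:
  Qxb2: captured white pawn

white pawn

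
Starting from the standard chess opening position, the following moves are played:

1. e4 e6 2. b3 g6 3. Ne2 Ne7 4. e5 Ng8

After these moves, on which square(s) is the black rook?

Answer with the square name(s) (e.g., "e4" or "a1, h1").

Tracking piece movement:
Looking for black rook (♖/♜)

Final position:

  a b c d e f g h
  ─────────────────
8│♜ ♞ ♝ ♛ ♚ ♝ ♞ ♜│8
7│♟ ♟ ♟ ♟ · ♟ · ♟│7
6│· · · · ♟ · ♟ ·│6
5│· · · · ♙ · · ·│5
4│· · · · · · · ·│4
3│· ♙ · · · · · ·│3
2│♙ · ♙ ♙ ♘ ♙ ♙ ♙│2
1│♖ ♘ ♗ ♕ ♔ ♗ · ♖│1
  ─────────────────
  a b c d e f g h


a8, h8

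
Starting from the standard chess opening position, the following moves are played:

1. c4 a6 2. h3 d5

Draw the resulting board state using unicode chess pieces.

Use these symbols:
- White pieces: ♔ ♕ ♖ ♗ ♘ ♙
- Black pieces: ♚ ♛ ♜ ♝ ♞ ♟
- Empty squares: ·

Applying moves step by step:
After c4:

♜ ♞ ♝ ♛ ♚ ♝ ♞ ♜
♟ ♟ ♟ ♟ ♟ ♟ ♟ ♟
· · · · · · · ·
· · · · · · · ·
· · ♙ · · · · ·
· · · · · · · ·
♙ ♙ · ♙ ♙ ♙ ♙ ♙
♖ ♘ ♗ ♕ ♔ ♗ ♘ ♖


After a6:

♜ ♞ ♝ ♛ ♚ ♝ ♞ ♜
· ♟ ♟ ♟ ♟ ♟ ♟ ♟
♟ · · · · · · ·
· · · · · · · ·
· · ♙ · · · · ·
· · · · · · · ·
♙ ♙ · ♙ ♙ ♙ ♙ ♙
♖ ♘ ♗ ♕ ♔ ♗ ♘ ♖


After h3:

♜ ♞ ♝ ♛ ♚ ♝ ♞ ♜
· ♟ ♟ ♟ ♟ ♟ ♟ ♟
♟ · · · · · · ·
· · · · · · · ·
· · ♙ · · · · ·
· · · · · · · ♙
♙ ♙ · ♙ ♙ ♙ ♙ ·
♖ ♘ ♗ ♕ ♔ ♗ ♘ ♖


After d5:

♜ ♞ ♝ ♛ ♚ ♝ ♞ ♜
· ♟ ♟ · ♟ ♟ ♟ ♟
♟ · · · · · · ·
· · · ♟ · · · ·
· · ♙ · · · · ·
· · · · · · · ♙
♙ ♙ · ♙ ♙ ♙ ♙ ·
♖ ♘ ♗ ♕ ♔ ♗ ♘ ♖



  a b c d e f g h
  ─────────────────
8│♜ ♞ ♝ ♛ ♚ ♝ ♞ ♜│8
7│· ♟ ♟ · ♟ ♟ ♟ ♟│7
6│♟ · · · · · · ·│6
5│· · · ♟ · · · ·│5
4│· · ♙ · · · · ·│4
3│· · · · · · · ♙│3
2│♙ ♙ · ♙ ♙ ♙ ♙ ·│2
1│♖ ♘ ♗ ♕ ♔ ♗ ♘ ♖│1
  ─────────────────
  a b c d e f g h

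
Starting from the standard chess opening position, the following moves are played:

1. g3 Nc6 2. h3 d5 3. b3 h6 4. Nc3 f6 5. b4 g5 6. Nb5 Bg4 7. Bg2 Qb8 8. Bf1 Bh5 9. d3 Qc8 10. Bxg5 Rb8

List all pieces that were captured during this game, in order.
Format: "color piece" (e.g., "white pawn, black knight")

Tracking captures:
  Bxg5: captured black pawn

black pawn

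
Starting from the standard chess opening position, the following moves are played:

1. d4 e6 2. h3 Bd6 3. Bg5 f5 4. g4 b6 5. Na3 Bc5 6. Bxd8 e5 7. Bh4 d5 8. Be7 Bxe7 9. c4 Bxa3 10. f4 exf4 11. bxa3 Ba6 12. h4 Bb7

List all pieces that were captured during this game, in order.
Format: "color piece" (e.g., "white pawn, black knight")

Tracking captures:
  Bxd8: captured black queen
  Bxe7: captured white bishop
  Bxa3: captured white knight
  exf4: captured white pawn
  bxa3: captured black bishop

black queen, white bishop, white knight, white pawn, black bishop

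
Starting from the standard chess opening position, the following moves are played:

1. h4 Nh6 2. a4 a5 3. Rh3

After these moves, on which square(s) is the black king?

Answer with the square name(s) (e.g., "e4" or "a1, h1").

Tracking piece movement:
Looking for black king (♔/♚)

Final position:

  a b c d e f g h
  ─────────────────
8│♜ ♞ ♝ ♛ ♚ ♝ · ♜│8
7│· ♟ ♟ ♟ ♟ ♟ ♟ ♟│7
6│· · · · · · · ♞│6
5│♟ · · · · · · ·│5
4│♙ · · · · · · ♙│4
3│· · · · · · · ♖│3
2│· ♙ ♙ ♙ ♙ ♙ ♙ ·│2
1│♖ ♘ ♗ ♕ ♔ ♗ ♘ ·│1
  ─────────────────
  a b c d e f g h


e8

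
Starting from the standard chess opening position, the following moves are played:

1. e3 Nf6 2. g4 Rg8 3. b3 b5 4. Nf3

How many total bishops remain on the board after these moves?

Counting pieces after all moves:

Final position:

  a b c d e f g h
  ─────────────────
8│♜ ♞ ♝ ♛ ♚ ♝ ♜ ·│8
7│♟ · ♟ ♟ ♟ ♟ ♟ ♟│7
6│· · · · · ♞ · ·│6
5│· ♟ · · · · · ·│5
4│· · · · · · ♙ ·│4
3│· ♙ · · ♙ ♘ · ·│3
2│♙ · ♙ ♙ · ♙ · ♙│2
1│♖ ♘ ♗ ♕ ♔ ♗ · ♖│1
  ─────────────────
  a b c d e f g h


4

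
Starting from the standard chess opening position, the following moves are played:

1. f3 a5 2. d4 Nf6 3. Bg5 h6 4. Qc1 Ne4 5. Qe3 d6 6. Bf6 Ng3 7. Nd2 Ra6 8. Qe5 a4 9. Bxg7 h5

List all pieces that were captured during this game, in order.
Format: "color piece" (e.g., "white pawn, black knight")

Tracking captures:
  Bxg7: captured black pawn

black pawn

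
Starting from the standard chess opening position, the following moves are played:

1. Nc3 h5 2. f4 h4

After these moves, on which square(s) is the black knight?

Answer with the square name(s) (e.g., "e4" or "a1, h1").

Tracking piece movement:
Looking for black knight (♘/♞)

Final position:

  a b c d e f g h
  ─────────────────
8│♜ ♞ ♝ ♛ ♚ ♝ ♞ ♜│8
7│♟ ♟ ♟ ♟ ♟ ♟ ♟ ·│7
6│· · · · · · · ·│6
5│· · · · · · · ·│5
4│· · · · · ♙ · ♟│4
3│· · ♘ · · · · ·│3
2│♙ ♙ ♙ ♙ ♙ · ♙ ♙│2
1│♖ · ♗ ♕ ♔ ♗ ♘ ♖│1
  ─────────────────
  a b c d e f g h


b8, g8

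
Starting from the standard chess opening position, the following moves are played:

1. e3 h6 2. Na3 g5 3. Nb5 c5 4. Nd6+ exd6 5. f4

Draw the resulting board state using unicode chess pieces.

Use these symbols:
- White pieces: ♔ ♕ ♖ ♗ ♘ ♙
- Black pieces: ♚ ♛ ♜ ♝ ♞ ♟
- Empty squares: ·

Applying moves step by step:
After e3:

♜ ♞ ♝ ♛ ♚ ♝ ♞ ♜
♟ ♟ ♟ ♟ ♟ ♟ ♟ ♟
· · · · · · · ·
· · · · · · · ·
· · · · · · · ·
· · · · ♙ · · ·
♙ ♙ ♙ ♙ · ♙ ♙ ♙
♖ ♘ ♗ ♕ ♔ ♗ ♘ ♖


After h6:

♜ ♞ ♝ ♛ ♚ ♝ ♞ ♜
♟ ♟ ♟ ♟ ♟ ♟ ♟ ·
· · · · · · · ♟
· · · · · · · ·
· · · · · · · ·
· · · · ♙ · · ·
♙ ♙ ♙ ♙ · ♙ ♙ ♙
♖ ♘ ♗ ♕ ♔ ♗ ♘ ♖


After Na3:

♜ ♞ ♝ ♛ ♚ ♝ ♞ ♜
♟ ♟ ♟ ♟ ♟ ♟ ♟ ·
· · · · · · · ♟
· · · · · · · ·
· · · · · · · ·
♘ · · · ♙ · · ·
♙ ♙ ♙ ♙ · ♙ ♙ ♙
♖ · ♗ ♕ ♔ ♗ ♘ ♖


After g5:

♜ ♞ ♝ ♛ ♚ ♝ ♞ ♜
♟ ♟ ♟ ♟ ♟ ♟ · ·
· · · · · · · ♟
· · · · · · ♟ ·
· · · · · · · ·
♘ · · · ♙ · · ·
♙ ♙ ♙ ♙ · ♙ ♙ ♙
♖ · ♗ ♕ ♔ ♗ ♘ ♖


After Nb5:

♜ ♞ ♝ ♛ ♚ ♝ ♞ ♜
♟ ♟ ♟ ♟ ♟ ♟ · ·
· · · · · · · ♟
· ♘ · · · · ♟ ·
· · · · · · · ·
· · · · ♙ · · ·
♙ ♙ ♙ ♙ · ♙ ♙ ♙
♖ · ♗ ♕ ♔ ♗ ♘ ♖


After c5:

♜ ♞ ♝ ♛ ♚ ♝ ♞ ♜
♟ ♟ · ♟ ♟ ♟ · ·
· · · · · · · ♟
· ♘ ♟ · · · ♟ ·
· · · · · · · ·
· · · · ♙ · · ·
♙ ♙ ♙ ♙ · ♙ ♙ ♙
♖ · ♗ ♕ ♔ ♗ ♘ ♖


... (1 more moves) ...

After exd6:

♜ ♞ ♝ ♛ ♚ ♝ ♞ ♜
♟ ♟ · ♟ · ♟ · ·
· · · ♟ · · · ♟
· · ♟ · · · ♟ ·
· · · · · · · ·
· · · · ♙ · · ·
♙ ♙ ♙ ♙ · ♙ ♙ ♙
♖ · ♗ ♕ ♔ ♗ ♘ ♖


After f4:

♜ ♞ ♝ ♛ ♚ ♝ ♞ ♜
♟ ♟ · ♟ · ♟ · ·
· · · ♟ · · · ♟
· · ♟ · · · ♟ ·
· · · · · ♙ · ·
· · · · ♙ · · ·
♙ ♙ ♙ ♙ · · ♙ ♙
♖ · ♗ ♕ ♔ ♗ ♘ ♖



  a b c d e f g h
  ─────────────────
8│♜ ♞ ♝ ♛ ♚ ♝ ♞ ♜│8
7│♟ ♟ · ♟ · ♟ · ·│7
6│· · · ♟ · · · ♟│6
5│· · ♟ · · · ♟ ·│5
4│· · · · · ♙ · ·│4
3│· · · · ♙ · · ·│3
2│♙ ♙ ♙ ♙ · · ♙ ♙│2
1│♖ · ♗ ♕ ♔ ♗ ♘ ♖│1
  ─────────────────
  a b c d e f g h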